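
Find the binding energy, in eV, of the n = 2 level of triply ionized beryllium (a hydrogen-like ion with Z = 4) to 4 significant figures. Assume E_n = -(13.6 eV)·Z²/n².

E_n = −13.6 Z²/n² = −217.6/n² eV for Z = 4.
E_2 = −217.6/4 = −54.40 eV, so ionization (to E = 0) requires 54.40 eV.

54.40 eV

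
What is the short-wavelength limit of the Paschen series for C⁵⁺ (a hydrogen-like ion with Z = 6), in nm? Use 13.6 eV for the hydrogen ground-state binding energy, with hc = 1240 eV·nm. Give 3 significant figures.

The Paschen series has lower level n_f = 3; the series limit corresponds to n_i → ∞.
ΔE_max = 13.6 × 36 / 3² = 54.40 eV.
λ_min = 1240 / 54.40 = 22.8 nm.

22.8 nm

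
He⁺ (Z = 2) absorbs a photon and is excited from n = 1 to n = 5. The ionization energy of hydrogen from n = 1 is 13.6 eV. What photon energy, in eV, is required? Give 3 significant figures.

The Bohr energies scale as Z², so for Z = 2: E_n = −54.40/n² eV.
E_5 = −54.40/25 = −2.176 eV and E_1 = −54.40/1 = −54.40 eV.
The photon energy is |E_5 − E_1| = 52.2 eV.

52.2 eV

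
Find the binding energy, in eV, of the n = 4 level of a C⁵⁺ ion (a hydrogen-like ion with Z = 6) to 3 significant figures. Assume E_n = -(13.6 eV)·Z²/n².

30.6 eV

E_n = −13.6 Z²/n² = −489.6/n² eV for Z = 6.
E_4 = −489.6/16 = −30.6 eV, so ionization (to E = 0) requires 30.6 eV.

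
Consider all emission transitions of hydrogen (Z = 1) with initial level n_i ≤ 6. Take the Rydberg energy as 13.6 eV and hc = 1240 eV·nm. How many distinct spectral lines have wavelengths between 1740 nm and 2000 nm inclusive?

Enumerate all n_i → n_f pairs with 1 ≤ n_f < n_i ≤ 6 and compute λ = 1240 / [13.6·1·(1/n_f² − 1/n_i²)].
Lines falling in [1740, 2000] nm: 4→3 (1876 nm).

1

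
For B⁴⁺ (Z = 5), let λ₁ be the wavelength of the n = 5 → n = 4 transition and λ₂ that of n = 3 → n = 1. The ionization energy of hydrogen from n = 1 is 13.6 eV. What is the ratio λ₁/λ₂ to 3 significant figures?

λ ∝ 1/ΔE ∝ 1/(1/n_f² − 1/n_i²), and the Z² and hc factors cancel in the ratio.
λ₁/λ₂ = (1/1² − 1/3²)/(1/4² − 1/5²) = 0.8889/0.02250 = 39.5.

39.5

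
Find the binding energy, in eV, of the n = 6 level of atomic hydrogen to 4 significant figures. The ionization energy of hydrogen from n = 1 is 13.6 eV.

E_6 = −13.60/36 = −0.3778 eV, so ionization (to E = 0) requires 0.3778 eV.

0.3778 eV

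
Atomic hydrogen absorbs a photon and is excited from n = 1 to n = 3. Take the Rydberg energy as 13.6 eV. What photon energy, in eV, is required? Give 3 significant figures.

E_3 = −13.60/9 = −1.511 eV and E_1 = −13.60/1 = −13.60 eV.
The photon energy is |E_3 − E_1| = 12.1 eV.

12.1 eV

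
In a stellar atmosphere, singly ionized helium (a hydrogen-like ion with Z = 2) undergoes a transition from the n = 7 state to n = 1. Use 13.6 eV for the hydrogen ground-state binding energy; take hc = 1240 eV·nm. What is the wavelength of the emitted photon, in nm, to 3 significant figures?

23.3 nm

For Z = 2 the level energies scale as Z², so the effective Rydberg energy is 13.6 × 4 = 54.40 eV.
ΔE = 54.40 × (1/1² − 1/7²) = 54.40 × 0.9796 = 53.29 eV.
λ = hc/ΔE = 1240 / 53.29 = 23.3 nm.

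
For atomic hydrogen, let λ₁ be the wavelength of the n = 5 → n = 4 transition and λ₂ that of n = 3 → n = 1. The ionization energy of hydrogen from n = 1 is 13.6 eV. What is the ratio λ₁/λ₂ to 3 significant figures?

39.5

λ ∝ 1/ΔE ∝ 1/(1/n_f² − 1/n_i²), and the Z² and hc factors cancel in the ratio.
λ₁/λ₂ = (1/1² − 1/3²)/(1/4² − 1/5²) = 0.8889/0.02250 = 39.5.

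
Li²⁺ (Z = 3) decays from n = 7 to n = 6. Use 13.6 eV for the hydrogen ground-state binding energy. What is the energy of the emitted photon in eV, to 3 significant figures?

0.902 eV

The Bohr energies scale as Z², so for Z = 3: E_n = −122.4/n² eV.
E_7 = −122.4/49 = −2.498 eV and E_6 = −122.4/36 = −3.400 eV.
The photon energy is |E_7 − E_6| = 0.902 eV.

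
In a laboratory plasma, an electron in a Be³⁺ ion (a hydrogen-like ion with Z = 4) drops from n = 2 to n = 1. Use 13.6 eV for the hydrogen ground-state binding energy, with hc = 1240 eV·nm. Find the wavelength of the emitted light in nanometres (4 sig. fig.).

For Z = 4 the level energies scale as Z², so the effective Rydberg energy is 13.6 × 16 = 217.6 eV.
ΔE = 217.6 × (1/1² − 1/2²) = 217.6 × 0.7500 = 163.2 eV.
λ = hc/ΔE = 1240 / 163.2 = 7.598 nm.

7.598 nm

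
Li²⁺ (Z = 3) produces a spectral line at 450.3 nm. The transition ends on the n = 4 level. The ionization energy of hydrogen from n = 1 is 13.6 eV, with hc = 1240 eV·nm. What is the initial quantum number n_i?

The photon energy is ΔE = hc/λ = 1240 / 450.3 = 2.754 eV.
With Z = 3, ΔE = 122.4 × (1/n_f² − 1/n_i²), so 1/n_f² − 1/n_i² = 0.02250.
With n_f = 4: 1/n_i² = 1/16 − 0.02250 = 0.04000, so n_i ≈ 5.00.

n_i = 5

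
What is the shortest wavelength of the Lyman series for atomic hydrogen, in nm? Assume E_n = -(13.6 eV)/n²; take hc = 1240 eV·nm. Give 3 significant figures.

91.2 nm

The Lyman series has lower level n_f = 1; the series limit corresponds to n_i → ∞.
ΔE_max = 13.6 × 1 / 1² = 13.60 eV.
λ_min = 1240 / 13.60 = 91.2 nm.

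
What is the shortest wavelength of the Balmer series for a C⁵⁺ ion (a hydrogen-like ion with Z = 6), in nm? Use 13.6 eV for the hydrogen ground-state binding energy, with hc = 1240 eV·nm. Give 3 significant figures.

The Balmer series has lower level n_f = 2; the series limit corresponds to n_i → ∞.
ΔE_max = 13.6 × 36 / 2² = 122.4 eV.
λ_min = 1240 / 122.4 = 10.1 nm.

10.1 nm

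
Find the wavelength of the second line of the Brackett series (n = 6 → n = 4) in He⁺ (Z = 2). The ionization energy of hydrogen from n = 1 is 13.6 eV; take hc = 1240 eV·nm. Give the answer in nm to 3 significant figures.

The Brackett series terminates on n_f = 4; the second line has n_i = 4+2 = 6.
ΔE = 54.40 × (1/4² − 1/6²) = 1.889 eV.
λ = 1240 / 1.889 = 656 nm.

656 nm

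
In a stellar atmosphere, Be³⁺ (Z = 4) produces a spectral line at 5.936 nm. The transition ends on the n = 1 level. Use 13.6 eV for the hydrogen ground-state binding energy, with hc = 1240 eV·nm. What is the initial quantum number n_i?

n_i = 5

The photon energy is ΔE = hc/λ = 1240 / 5.936 = 208.9 eV.
With Z = 4, ΔE = 217.6 × (1/n_f² − 1/n_i²), so 1/n_f² − 1/n_i² = 0.9600.
With n_f = 1: 1/n_i² = 1/1 − 0.9600 = 0.04001, so n_i ≈ 5.00.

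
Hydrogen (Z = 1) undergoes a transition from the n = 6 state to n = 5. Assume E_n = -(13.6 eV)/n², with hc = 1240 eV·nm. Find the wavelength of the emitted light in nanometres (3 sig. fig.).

7460 nm

ΔE = 13.60 × (1/5² − 1/6²) = 13.60 × 0.01222 = 0.1662 eV.
λ = hc/ΔE = 1240 / 0.1662 = 7460 nm.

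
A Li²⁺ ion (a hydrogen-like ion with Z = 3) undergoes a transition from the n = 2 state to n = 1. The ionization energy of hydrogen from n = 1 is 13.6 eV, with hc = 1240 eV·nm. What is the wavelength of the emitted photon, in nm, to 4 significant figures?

13.51 nm

For Z = 3 the level energies scale as Z², so the effective Rydberg energy is 13.6 × 9 = 122.4 eV.
ΔE = 122.4 × (1/1² − 1/2²) = 122.4 × 0.7500 = 91.80 eV.
λ = hc/ΔE = 1240 / 91.80 = 13.51 nm.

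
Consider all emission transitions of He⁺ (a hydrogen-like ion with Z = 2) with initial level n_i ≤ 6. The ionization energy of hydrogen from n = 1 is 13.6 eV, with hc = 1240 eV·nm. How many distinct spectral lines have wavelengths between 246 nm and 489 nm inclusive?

Enumerate all n_i → n_f pairs with 1 ≤ n_f < n_i ≤ 6 and compute λ = 1240 / [13.6·4·(1/n_f² − 1/n_i²)].
Lines falling in [246, 489] nm: 6→3 (273.5 nm), 5→3 (320.5 nm), 4→3 (468.9 nm).

3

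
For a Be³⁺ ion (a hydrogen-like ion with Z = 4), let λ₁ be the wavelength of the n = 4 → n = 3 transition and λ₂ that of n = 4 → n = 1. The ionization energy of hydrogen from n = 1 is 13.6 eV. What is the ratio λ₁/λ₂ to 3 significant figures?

λ ∝ 1/ΔE ∝ 1/(1/n_f² − 1/n_i²), and the Z² and hc factors cancel in the ratio.
λ₁/λ₂ = (1/1² − 1/4²)/(1/3² − 1/4²) = 0.9375/0.04861 = 19.3.

19.3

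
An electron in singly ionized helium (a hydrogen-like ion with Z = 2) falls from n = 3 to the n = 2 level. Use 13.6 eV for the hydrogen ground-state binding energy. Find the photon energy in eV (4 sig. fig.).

The Bohr energies scale as Z², so for Z = 2: E_n = −54.40/n² eV.
E_3 = −54.40/9 = −6.044 eV and E_2 = −54.40/4 = −13.60 eV.
The photon energy is |E_3 − E_2| = 7.556 eV.

7.556 eV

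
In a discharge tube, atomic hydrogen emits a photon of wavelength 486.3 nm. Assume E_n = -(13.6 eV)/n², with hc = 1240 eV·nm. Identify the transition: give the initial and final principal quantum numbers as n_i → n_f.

The photon energy is ΔE = hc/λ = 1240 / 486.3 = 2.550 eV.
With Z = 1, ΔE = 13.60 × (1/n_f² − 1/n_i²), so 1/n_f² − 1/n_i² = 0.1875.
Trying n_f = 2 gives 1/n_i² = 0.06251, i.e. n_i ≈ 4; this pair matches.

n_i = 4, n_f = 2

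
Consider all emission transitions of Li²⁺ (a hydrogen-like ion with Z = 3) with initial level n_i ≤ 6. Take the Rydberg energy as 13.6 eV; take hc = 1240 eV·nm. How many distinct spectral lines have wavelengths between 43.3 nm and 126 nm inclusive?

5

Enumerate all n_i → n_f pairs with 1 ≤ n_f < n_i ≤ 6 and compute λ = 1240 / [13.6·9·(1/n_f² − 1/n_i²)].
Lines falling in [43.3, 126] nm: 6→2 (45.59 nm), 5→2 (48.24 nm), 4→2 (54.03 nm), 3→2 (72.94 nm), 6→3 (121.6 nm).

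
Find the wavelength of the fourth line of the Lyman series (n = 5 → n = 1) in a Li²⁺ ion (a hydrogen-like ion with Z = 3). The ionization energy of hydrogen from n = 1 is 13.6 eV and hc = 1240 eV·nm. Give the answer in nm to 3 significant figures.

10.6 nm

The Lyman series terminates on n_f = 1; the fourth line has n_i = 1+4 = 5.
ΔE = 122.4 × (1/1² − 1/5²) = 117.5 eV.
λ = 1240 / 117.5 = 10.6 nm.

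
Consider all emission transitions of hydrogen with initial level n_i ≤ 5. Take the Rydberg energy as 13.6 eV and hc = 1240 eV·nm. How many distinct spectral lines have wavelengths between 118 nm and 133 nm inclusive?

1

Enumerate all n_i → n_f pairs with 1 ≤ n_f < n_i ≤ 5 and compute λ = 1240 / [13.6·1·(1/n_f² − 1/n_i²)].
Lines falling in [118, 133] nm: 2→1 (121.6 nm).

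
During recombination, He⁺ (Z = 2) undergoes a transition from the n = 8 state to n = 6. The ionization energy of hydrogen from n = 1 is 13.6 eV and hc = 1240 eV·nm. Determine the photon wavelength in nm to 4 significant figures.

For Z = 2 the level energies scale as Z², so the effective Rydberg energy is 13.6 × 4 = 54.40 eV.
ΔE = 54.40 × (1/6² − 1/8²) = 54.40 × 0.01215 = 0.6611 eV.
λ = hc/ΔE = 1240 / 0.6611 = 1876 nm.

1876 nm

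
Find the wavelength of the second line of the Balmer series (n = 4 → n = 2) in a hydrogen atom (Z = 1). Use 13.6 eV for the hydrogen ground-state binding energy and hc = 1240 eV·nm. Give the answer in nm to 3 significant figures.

The Balmer series terminates on n_f = 2; the second line has n_i = 2+2 = 4.
ΔE = 13.60 × (1/2² − 1/4²) = 2.550 eV.
λ = 1240 / 2.550 = 486 nm.

486 nm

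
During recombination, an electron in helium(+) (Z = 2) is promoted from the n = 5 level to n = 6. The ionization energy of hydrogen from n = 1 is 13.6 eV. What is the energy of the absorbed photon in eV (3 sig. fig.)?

The Bohr energies scale as Z², so for Z = 2: E_n = −54.40/n² eV.
E_6 = −54.40/36 = −1.511 eV and E_5 = −54.40/25 = −2.176 eV.
The photon energy is |E_6 − E_5| = 0.665 eV.

0.665 eV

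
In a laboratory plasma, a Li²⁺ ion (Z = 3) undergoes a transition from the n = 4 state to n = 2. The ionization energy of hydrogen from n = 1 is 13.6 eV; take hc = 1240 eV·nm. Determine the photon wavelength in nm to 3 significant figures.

For Z = 3 the level energies scale as Z², so the effective Rydberg energy is 13.6 × 9 = 122.4 eV.
ΔE = 122.4 × (1/2² − 1/4²) = 122.4 × 0.1875 = 22.95 eV.
λ = hc/ΔE = 1240 / 22.95 = 54.0 nm.

54.0 nm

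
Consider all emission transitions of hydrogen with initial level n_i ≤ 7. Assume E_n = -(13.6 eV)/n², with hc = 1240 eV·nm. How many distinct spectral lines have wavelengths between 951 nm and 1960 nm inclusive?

4

Enumerate all n_i → n_f pairs with 1 ≤ n_f < n_i ≤ 7 and compute λ = 1240 / [13.6·1·(1/n_f² − 1/n_i²)].
Lines falling in [951, 1960] nm: 7→3 (1005 nm), 6→3 (1094 nm), 5→3 (1282 nm), 4→3 (1876 nm).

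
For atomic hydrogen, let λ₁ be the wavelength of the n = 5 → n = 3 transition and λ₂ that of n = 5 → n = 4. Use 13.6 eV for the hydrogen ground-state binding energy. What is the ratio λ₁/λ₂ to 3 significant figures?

λ ∝ 1/ΔE ∝ 1/(1/n_f² − 1/n_i²), and the Z² and hc factors cancel in the ratio.
λ₁/λ₂ = (1/4² − 1/5²)/(1/3² − 1/5²) = 0.02250/0.07111 = 0.316.

0.316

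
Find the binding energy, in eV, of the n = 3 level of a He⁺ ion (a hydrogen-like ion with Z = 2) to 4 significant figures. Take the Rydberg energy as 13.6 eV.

6.044 eV

E_n = −13.6 Z²/n² = −54.40/n² eV for Z = 2.
E_3 = −54.40/9 = −6.044 eV, so ionization (to E = 0) requires 6.044 eV.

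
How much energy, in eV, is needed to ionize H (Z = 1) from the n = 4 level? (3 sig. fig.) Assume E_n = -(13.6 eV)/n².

0.850 eV

E_4 = −13.60/16 = −0.850 eV, so ionization (to E = 0) requires 0.850 eV.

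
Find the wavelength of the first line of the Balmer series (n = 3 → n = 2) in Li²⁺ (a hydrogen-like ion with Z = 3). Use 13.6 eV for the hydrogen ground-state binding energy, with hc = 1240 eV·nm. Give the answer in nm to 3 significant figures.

The Balmer series terminates on n_f = 2; the first line has n_i = 2+1 = 3.
ΔE = 122.4 × (1/2² − 1/3²) = 17.00 eV.
λ = 1240 / 17.00 = 72.9 nm.

72.9 nm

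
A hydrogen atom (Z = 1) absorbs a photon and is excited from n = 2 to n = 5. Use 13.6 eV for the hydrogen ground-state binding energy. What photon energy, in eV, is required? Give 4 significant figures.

E_5 = −13.60/25 = −0.5440 eV and E_2 = −13.60/4 = −3.400 eV.
The photon energy is |E_5 − E_2| = 2.856 eV.

2.856 eV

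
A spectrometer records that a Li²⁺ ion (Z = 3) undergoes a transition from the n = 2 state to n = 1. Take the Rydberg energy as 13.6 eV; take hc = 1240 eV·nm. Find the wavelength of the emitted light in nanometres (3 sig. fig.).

For Z = 3 the level energies scale as Z², so the effective Rydberg energy is 13.6 × 9 = 122.4 eV.
ΔE = 122.4 × (1/1² − 1/2²) = 122.4 × 0.7500 = 91.80 eV.
λ = hc/ΔE = 1240 / 91.80 = 13.5 nm.

13.5 nm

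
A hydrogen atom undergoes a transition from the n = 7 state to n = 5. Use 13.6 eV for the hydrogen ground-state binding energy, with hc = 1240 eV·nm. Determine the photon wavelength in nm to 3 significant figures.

4650 nm

ΔE = 13.60 × (1/5² − 1/7²) = 13.60 × 0.01959 = 0.2664 eV.
λ = hc/ΔE = 1240 / 0.2664 = 4650 nm.
This line belongs to the Pfund series.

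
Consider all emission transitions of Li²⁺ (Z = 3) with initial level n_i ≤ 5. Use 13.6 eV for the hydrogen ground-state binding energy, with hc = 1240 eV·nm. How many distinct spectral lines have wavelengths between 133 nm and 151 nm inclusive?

1

Enumerate all n_i → n_f pairs with 1 ≤ n_f < n_i ≤ 5 and compute λ = 1240 / [13.6·9·(1/n_f² − 1/n_i²)].
Lines falling in [133, 151] nm: 5→3 (142.5 nm).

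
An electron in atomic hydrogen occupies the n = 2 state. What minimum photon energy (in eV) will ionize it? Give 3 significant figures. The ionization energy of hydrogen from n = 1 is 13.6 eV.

E_2 = −13.60/4 = −3.40 eV, so ionization (to E = 0) requires 3.40 eV.

3.40 eV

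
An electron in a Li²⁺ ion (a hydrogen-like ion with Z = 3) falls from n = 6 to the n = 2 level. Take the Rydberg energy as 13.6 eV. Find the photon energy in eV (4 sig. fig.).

27.20 eV

The Bohr energies scale as Z², so for Z = 3: E_n = −122.4/n² eV.
E_6 = −122.4/36 = −3.400 eV and E_2 = −122.4/4 = −30.60 eV.
The photon energy is |E_6 − E_2| = 27.20 eV.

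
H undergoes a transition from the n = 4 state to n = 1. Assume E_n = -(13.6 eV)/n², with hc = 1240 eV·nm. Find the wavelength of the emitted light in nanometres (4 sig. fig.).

ΔE = 13.60 × (1/1² − 1/4²) = 13.60 × 0.9375 = 12.75 eV.
λ = hc/ΔE = 1240 / 12.75 = 97.25 nm.
This line belongs to the Lyman series.

97.25 nm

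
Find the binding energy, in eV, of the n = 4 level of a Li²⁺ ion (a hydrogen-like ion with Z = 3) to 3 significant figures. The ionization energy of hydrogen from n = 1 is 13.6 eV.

E_n = −13.6 Z²/n² = −122.4/n² eV for Z = 3.
E_4 = −122.4/16 = −7.65 eV, so ionization (to E = 0) requires 7.65 eV.

7.65 eV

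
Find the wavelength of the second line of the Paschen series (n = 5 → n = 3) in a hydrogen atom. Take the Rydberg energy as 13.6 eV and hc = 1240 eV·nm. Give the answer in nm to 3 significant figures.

The Paschen series terminates on n_f = 3; the second line has n_i = 3+2 = 5.
ΔE = 13.60 × (1/3² − 1/5²) = 0.9671 eV.
λ = 1240 / 0.9671 = 1280 nm.

1280 nm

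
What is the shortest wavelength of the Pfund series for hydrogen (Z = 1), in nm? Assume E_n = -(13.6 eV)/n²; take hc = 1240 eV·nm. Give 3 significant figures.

2280 nm

The Pfund series has lower level n_f = 5; the series limit corresponds to n_i → ∞.
ΔE_max = 13.6 × 1 / 5² = 0.5440 eV.
λ_min = 1240 / 0.5440 = 2280 nm.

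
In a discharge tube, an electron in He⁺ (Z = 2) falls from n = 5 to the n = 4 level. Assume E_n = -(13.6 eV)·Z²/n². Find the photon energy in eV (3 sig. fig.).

1.22 eV

The Bohr energies scale as Z², so for Z = 2: E_n = −54.40/n² eV.
E_5 = −54.40/25 = −2.176 eV and E_4 = −54.40/16 = −3.400 eV.
The photon energy is |E_5 − E_4| = 1.22 eV.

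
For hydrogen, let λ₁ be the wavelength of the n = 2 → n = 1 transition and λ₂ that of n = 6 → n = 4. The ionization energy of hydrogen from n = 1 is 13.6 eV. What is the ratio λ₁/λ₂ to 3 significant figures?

λ ∝ 1/ΔE ∝ 1/(1/n_f² − 1/n_i²), and the Z² and hc factors cancel in the ratio.
λ₁/λ₂ = (1/4² − 1/6²)/(1/1² − 1/2²) = 0.03472/0.7500 = 0.0463.

0.0463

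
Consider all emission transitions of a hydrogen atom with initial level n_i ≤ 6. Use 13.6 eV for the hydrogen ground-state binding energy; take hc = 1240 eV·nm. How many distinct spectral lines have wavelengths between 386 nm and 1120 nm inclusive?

5

Enumerate all n_i → n_f pairs with 1 ≤ n_f < n_i ≤ 6 and compute λ = 1240 / [13.6·1·(1/n_f² − 1/n_i²)].
Lines falling in [386, 1120] nm: 6→2 (410.3 nm), 5→2 (434.2 nm), 4→2 (486.3 nm), 3→2 (656.5 nm), 6→3 (1094 nm).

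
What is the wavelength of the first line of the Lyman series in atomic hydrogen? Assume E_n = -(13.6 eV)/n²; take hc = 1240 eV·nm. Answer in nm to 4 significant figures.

121.6 nm

The Lyman series terminates on n_f = 1; the first line has n_i = 1+1 = 2.
ΔE = 13.60 × (1/1² − 1/2²) = 10.20 eV.
λ = 1240 / 10.20 = 121.6 nm.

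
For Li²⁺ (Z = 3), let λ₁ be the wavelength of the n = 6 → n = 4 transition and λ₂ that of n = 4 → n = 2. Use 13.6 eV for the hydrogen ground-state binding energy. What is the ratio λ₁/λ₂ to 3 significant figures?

5.40

λ ∝ 1/ΔE ∝ 1/(1/n_f² − 1/n_i²), and the Z² and hc factors cancel in the ratio.
λ₁/λ₂ = (1/2² − 1/4²)/(1/4² − 1/6²) = 0.1875/0.03472 = 5.40.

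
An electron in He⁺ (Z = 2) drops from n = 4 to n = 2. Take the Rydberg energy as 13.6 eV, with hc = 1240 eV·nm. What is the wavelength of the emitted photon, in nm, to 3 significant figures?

For Z = 2 the level energies scale as Z², so the effective Rydberg energy is 13.6 × 4 = 54.40 eV.
ΔE = 54.40 × (1/2² − 1/4²) = 54.40 × 0.1875 = 10.20 eV.
λ = hc/ΔE = 1240 / 10.20 = 122 nm.

122 nm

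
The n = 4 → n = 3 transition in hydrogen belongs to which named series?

Paschen

The series is set by the lower level: n_f = 3 is the Paschen series.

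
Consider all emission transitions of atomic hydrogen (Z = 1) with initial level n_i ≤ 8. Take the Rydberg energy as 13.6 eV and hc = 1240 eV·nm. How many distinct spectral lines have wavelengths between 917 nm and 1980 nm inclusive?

Enumerate all n_i → n_f pairs with 1 ≤ n_f < n_i ≤ 8 and compute λ = 1240 / [13.6·1·(1/n_f² − 1/n_i²)].
Lines falling in [917, 1980] nm: 8→3 (954.9 nm), 7→3 (1005 nm), 6→3 (1094 nm), 5→3 (1282 nm), 4→3 (1876 nm), 8→4 (1945 nm).

6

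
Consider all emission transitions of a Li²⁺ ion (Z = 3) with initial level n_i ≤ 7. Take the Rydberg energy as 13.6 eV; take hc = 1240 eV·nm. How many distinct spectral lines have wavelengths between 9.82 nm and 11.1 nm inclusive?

4

Enumerate all n_i → n_f pairs with 1 ≤ n_f < n_i ≤ 7 and compute λ = 1240 / [13.6·9·(1/n_f² − 1/n_i²)].
Lines falling in [9.82, 11.1] nm: 7→1 (10.34 nm), 6→1 (10.42 nm), 5→1 (10.55 nm), 4→1 (10.81 nm).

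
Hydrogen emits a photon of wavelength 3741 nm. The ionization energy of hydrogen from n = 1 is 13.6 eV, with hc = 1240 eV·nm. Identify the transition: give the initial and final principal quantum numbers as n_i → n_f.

n_i = 8, n_f = 5

The photon energy is ΔE = hc/λ = 1240 / 3741 = 0.3315 eV.
With Z = 1, ΔE = 13.60 × (1/n_f² − 1/n_i²), so 1/n_f² − 1/n_i² = 0.02437.
Trying n_f = 5 gives 1/n_i² = 0.01563, i.e. n_i ≈ 8; this pair matches.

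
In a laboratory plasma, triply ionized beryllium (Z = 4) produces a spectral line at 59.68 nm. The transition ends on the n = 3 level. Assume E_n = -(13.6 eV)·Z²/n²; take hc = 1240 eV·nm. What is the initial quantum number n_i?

The photon energy is ΔE = hc/λ = 1240 / 59.68 = 20.78 eV.
With Z = 4, ΔE = 217.6 × (1/n_f² − 1/n_i²), so 1/n_f² − 1/n_i² = 0.09548.
With n_f = 3: 1/n_i² = 1/9 − 0.09548 = 0.01563, so n_i ≈ 8.00.

n_i = 8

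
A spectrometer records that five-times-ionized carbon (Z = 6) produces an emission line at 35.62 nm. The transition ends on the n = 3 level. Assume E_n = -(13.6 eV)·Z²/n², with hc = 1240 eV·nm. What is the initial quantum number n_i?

The photon energy is ΔE = hc/λ = 1240 / 35.62 = 34.81 eV.
With Z = 6, ΔE = 489.6 × (1/n_f² − 1/n_i²), so 1/n_f² − 1/n_i² = 0.07110.
With n_f = 3: 1/n_i² = 1/9 − 0.07110 = 0.04001, so n_i ≈ 5.00.

n_i = 5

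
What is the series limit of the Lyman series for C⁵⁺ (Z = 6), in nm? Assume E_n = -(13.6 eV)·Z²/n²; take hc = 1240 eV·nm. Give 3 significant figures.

The Lyman series has lower level n_f = 1; the series limit corresponds to n_i → ∞.
ΔE_max = 13.6 × 36 / 1² = 489.6 eV.
λ_min = 1240 / 489.6 = 2.53 nm.

2.53 nm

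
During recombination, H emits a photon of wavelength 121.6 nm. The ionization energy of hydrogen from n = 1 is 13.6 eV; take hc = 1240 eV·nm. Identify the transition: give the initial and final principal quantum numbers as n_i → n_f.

n_i = 2, n_f = 1

The photon energy is ΔE = hc/λ = 1240 / 121.6 = 10.20 eV.
With Z = 1, ΔE = 13.60 × (1/n_f² − 1/n_i²), so 1/n_f² − 1/n_i² = 0.7498.
Trying n_f = 1 gives 1/n_i² = 0.2502, i.e. n_i ≈ 2; this pair matches.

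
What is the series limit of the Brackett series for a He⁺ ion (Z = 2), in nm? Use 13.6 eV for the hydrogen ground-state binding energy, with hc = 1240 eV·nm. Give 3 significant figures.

365 nm

The Brackett series has lower level n_f = 4; the series limit corresponds to n_i → ∞.
ΔE_max = 13.6 × 4 / 4² = 3.400 eV.
λ_min = 1240 / 3.400 = 365 nm.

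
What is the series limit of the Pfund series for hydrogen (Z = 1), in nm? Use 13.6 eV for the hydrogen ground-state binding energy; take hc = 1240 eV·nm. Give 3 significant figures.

The Pfund series has lower level n_f = 5; the series limit corresponds to n_i → ∞.
ΔE_max = 13.6 × 1 / 5² = 0.5440 eV.
λ_min = 1240 / 0.5440 = 2280 nm.

2280 nm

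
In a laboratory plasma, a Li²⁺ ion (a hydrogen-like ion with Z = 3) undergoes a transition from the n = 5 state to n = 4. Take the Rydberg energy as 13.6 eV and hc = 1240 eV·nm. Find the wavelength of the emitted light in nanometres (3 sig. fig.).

For Z = 3 the level energies scale as Z², so the effective Rydberg energy is 13.6 × 9 = 122.4 eV.
ΔE = 122.4 × (1/4² − 1/5²) = 122.4 × 0.02250 = 2.754 eV.
λ = hc/ΔE = 1240 / 2.754 = 450 nm.

450 nm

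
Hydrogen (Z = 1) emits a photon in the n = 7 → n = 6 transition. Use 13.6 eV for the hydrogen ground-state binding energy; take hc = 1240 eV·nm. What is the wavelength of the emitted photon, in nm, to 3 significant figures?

ΔE = 13.60 × (1/6² − 1/7²) = 13.60 × 0.007370 = 0.1002 eV.
λ = hc/ΔE = 1240 / 0.1002 = 12400 nm.

12400 nm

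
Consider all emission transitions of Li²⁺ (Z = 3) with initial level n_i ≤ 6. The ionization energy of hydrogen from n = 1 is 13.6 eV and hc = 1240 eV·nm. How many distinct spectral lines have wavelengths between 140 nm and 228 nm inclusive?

Enumerate all n_i → n_f pairs with 1 ≤ n_f < n_i ≤ 6 and compute λ = 1240 / [13.6·9·(1/n_f² − 1/n_i²)].
Lines falling in [140, 228] nm: 5→3 (142.5 nm), 4→3 (208.4 nm).

2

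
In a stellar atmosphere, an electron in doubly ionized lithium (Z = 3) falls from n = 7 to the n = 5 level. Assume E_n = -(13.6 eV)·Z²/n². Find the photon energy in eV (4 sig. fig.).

The Bohr energies scale as Z², so for Z = 3: E_n = −122.4/n² eV.
E_7 = −122.4/49 = −2.498 eV and E_5 = −122.4/25 = −4.896 eV.
The photon energy is |E_7 − E_5| = 2.398 eV.

2.398 eV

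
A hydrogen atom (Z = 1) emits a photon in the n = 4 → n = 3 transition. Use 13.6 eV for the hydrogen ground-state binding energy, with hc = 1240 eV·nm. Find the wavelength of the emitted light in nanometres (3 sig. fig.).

1880 nm

ΔE = 13.60 × (1/3² − 1/4²) = 13.60 × 0.04861 = 0.6611 eV.
λ = hc/ΔE = 1240 / 0.6611 = 1880 nm.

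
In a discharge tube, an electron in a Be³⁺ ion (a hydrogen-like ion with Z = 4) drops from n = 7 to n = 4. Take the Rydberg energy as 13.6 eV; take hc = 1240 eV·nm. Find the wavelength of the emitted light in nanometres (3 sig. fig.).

For Z = 4 the level energies scale as Z², so the effective Rydberg energy is 13.6 × 16 = 217.6 eV.
ΔE = 217.6 × (1/4² − 1/7²) = 217.6 × 0.04209 = 9.159 eV.
λ = hc/ΔE = 1240 / 9.159 = 135 nm.

135 nm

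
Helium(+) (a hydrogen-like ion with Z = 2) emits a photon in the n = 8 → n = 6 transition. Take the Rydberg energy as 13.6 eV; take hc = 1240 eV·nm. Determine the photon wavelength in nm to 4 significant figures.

For Z = 2 the level energies scale as Z², so the effective Rydberg energy is 13.6 × 4 = 54.40 eV.
ΔE = 54.40 × (1/6² − 1/8²) = 54.40 × 0.01215 = 0.6611 eV.
λ = hc/ΔE = 1240 / 0.6611 = 1876 nm.

1876 nm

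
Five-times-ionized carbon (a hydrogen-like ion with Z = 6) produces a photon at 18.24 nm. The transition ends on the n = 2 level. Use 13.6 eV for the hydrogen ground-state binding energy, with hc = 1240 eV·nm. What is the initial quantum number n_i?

The photon energy is ΔE = hc/λ = 1240 / 18.24 = 67.98 eV.
With Z = 6, ΔE = 489.6 × (1/n_f² − 1/n_i²), so 1/n_f² − 1/n_i² = 0.1389.
With n_f = 2: 1/n_i² = 1/4 − 0.1389 = 0.1111, so n_i ≈ 3.00.

n_i = 3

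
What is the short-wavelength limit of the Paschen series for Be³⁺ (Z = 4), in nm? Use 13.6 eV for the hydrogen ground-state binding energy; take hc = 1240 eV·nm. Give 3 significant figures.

The Paschen series has lower level n_f = 3; the series limit corresponds to n_i → ∞.
ΔE_max = 13.6 × 16 / 3² = 24.18 eV.
λ_min = 1240 / 24.18 = 51.3 nm.

51.3 nm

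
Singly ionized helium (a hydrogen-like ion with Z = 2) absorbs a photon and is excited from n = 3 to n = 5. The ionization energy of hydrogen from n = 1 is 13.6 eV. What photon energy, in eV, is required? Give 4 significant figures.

3.868 eV

The Bohr energies scale as Z², so for Z = 2: E_n = −54.40/n² eV.
E_5 = −54.40/25 = −2.176 eV and E_3 = −54.40/9 = −6.044 eV.
The photon energy is |E_5 − E_3| = 3.868 eV.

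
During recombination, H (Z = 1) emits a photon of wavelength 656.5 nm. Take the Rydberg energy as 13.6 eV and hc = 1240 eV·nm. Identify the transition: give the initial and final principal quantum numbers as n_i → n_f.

The photon energy is ΔE = hc/λ = 1240 / 656.5 = 1.889 eV.
With Z = 1, ΔE = 13.60 × (1/n_f² − 1/n_i²), so 1/n_f² − 1/n_i² = 0.1389.
Trying n_f = 2 gives 1/n_i² = 0.1111, i.e. n_i ≈ 3; this pair matches.

n_i = 3, n_f = 2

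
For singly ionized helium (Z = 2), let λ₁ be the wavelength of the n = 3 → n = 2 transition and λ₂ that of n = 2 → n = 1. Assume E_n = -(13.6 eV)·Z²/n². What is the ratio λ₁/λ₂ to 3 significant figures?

λ ∝ 1/ΔE ∝ 1/(1/n_f² − 1/n_i²), and the Z² and hc factors cancel in the ratio.
λ₁/λ₂ = (1/1² − 1/2²)/(1/2² − 1/3²) = 0.7500/0.1389 = 5.40.

5.40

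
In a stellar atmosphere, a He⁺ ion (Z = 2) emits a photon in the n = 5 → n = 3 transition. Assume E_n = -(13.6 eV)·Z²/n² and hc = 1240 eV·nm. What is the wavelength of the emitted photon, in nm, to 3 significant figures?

For Z = 2 the level energies scale as Z², so the effective Rydberg energy is 13.6 × 4 = 54.40 eV.
ΔE = 54.40 × (1/3² − 1/5²) = 54.40 × 0.07111 = 3.868 eV.
λ = hc/ΔE = 1240 / 3.868 = 321 nm.

321 nm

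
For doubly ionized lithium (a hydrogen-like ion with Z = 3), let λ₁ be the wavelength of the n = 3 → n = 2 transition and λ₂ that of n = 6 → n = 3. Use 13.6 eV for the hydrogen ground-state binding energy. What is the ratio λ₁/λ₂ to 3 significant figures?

0.600

λ ∝ 1/ΔE ∝ 1/(1/n_f² − 1/n_i²), and the Z² and hc factors cancel in the ratio.
λ₁/λ₂ = (1/3² − 1/6²)/(1/2² − 1/3²) = 0.08333/0.1389 = 0.600.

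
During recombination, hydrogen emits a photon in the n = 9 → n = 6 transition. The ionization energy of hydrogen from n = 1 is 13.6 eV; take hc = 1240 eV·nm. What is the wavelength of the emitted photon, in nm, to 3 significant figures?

ΔE = 13.60 × (1/6² − 1/9²) = 13.60 × 0.01543 = 0.2099 eV.
λ = hc/ΔE = 1240 / 0.2099 = 5910 nm.

5910 nm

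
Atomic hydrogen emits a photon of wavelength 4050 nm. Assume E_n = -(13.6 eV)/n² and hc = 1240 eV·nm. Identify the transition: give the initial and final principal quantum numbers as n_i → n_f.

n_i = 5, n_f = 4

The photon energy is ΔE = hc/λ = 1240 / 4050 = 0.3062 eV.
With Z = 1, ΔE = 13.60 × (1/n_f² − 1/n_i²), so 1/n_f² − 1/n_i² = 0.02251.
Trying n_f = 4 gives 1/n_i² = 0.03999, i.e. n_i ≈ 5; this pair matches.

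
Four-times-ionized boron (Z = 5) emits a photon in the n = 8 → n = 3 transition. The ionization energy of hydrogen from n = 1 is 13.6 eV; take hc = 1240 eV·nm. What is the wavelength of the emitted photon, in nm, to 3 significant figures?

For Z = 5 the level energies scale as Z², so the effective Rydberg energy is 13.6 × 25 = 340.0 eV.
ΔE = 340.0 × (1/3² − 1/8²) = 340.0 × 0.09549 = 32.47 eV.
λ = hc/ΔE = 1240 / 32.47 = 38.2 nm.

38.2 nm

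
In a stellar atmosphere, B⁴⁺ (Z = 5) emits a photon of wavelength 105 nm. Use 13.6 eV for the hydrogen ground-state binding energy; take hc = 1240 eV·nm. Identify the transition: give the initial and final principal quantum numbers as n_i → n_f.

The photon energy is ΔE = hc/λ = 1240 / 105 = 11.81 eV.
With Z = 5, ΔE = 340.0 × (1/n_f² − 1/n_i²), so 1/n_f² − 1/n_i² = 0.03473.
Trying n_f = 4 gives 1/n_i² = 0.02777, i.e. n_i ≈ 6; this pair matches.

n_i = 6, n_f = 4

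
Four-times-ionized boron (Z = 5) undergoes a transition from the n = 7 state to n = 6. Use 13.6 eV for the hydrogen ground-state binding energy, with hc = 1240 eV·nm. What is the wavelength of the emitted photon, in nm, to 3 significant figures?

For Z = 5 the level energies scale as Z², so the effective Rydberg energy is 13.6 × 25 = 340.0 eV.
ΔE = 340.0 × (1/6² − 1/7²) = 340.0 × 0.007370 = 2.506 eV.
λ = hc/ΔE = 1240 / 2.506 = 495 nm.

495 nm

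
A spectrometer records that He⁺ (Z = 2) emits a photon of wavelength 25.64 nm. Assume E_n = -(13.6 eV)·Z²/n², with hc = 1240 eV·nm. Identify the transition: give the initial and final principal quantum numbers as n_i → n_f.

n_i = 3, n_f = 1

The photon energy is ΔE = hc/λ = 1240 / 25.64 = 48.36 eV.
With Z = 2, ΔE = 54.40 × (1/n_f² − 1/n_i²), so 1/n_f² − 1/n_i² = 0.8890.
Trying n_f = 1 gives 1/n_i² = 0.1110, i.e. n_i ≈ 3; this pair matches.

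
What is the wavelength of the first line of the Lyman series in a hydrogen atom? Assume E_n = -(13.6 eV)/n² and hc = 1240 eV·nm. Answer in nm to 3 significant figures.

The Lyman series terminates on n_f = 1; the first line has n_i = 1+1 = 2.
ΔE = 13.60 × (1/1² − 1/2²) = 10.20 eV.
λ = 1240 / 10.20 = 122 nm.

122 nm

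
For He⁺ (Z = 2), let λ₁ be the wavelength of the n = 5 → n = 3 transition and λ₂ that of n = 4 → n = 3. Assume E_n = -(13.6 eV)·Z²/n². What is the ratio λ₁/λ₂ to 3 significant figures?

λ ∝ 1/ΔE ∝ 1/(1/n_f² − 1/n_i²), and the Z² and hc factors cancel in the ratio.
λ₁/λ₂ = (1/3² − 1/4²)/(1/3² − 1/5²) = 0.04861/0.07111 = 0.684.

0.684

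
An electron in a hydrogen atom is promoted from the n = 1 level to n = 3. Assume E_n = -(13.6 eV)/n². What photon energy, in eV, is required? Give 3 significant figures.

12.1 eV

E_3 = −13.60/9 = −1.511 eV and E_1 = −13.60/1 = −13.60 eV.
The photon energy is |E_3 − E_1| = 12.1 eV.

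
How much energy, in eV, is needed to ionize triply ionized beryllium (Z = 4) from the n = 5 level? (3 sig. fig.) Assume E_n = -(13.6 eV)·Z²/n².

E_n = −13.6 Z²/n² = −217.6/n² eV for Z = 4.
E_5 = −217.6/25 = −8.70 eV, so ionization (to E = 0) requires 8.70 eV.

8.70 eV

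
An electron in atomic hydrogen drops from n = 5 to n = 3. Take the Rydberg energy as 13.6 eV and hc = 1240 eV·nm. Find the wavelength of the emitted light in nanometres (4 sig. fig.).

ΔE = 13.60 × (1/3² − 1/5²) = 13.60 × 0.07111 = 0.9671 eV.
λ = hc/ΔE = 1240 / 0.9671 = 1282 nm.
This line belongs to the Paschen series.

1282 nm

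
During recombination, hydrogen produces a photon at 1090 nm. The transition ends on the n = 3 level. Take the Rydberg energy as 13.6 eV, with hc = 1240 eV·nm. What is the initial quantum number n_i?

The photon energy is ΔE = hc/λ = 1240 / 1090 = 1.138 eV.
With Z = 1, ΔE = 13.60 × (1/n_f² − 1/n_i²), so 1/n_f² − 1/n_i² = 0.08365.
With n_f = 3: 1/n_i² = 1/9 − 0.08365 = 0.02746, so n_i ≈ 6.03.

n_i = 6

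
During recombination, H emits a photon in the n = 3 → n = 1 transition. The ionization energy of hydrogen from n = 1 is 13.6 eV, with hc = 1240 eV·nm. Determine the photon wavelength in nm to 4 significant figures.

102.6 nm

ΔE = 13.60 × (1/1² − 1/3²) = 13.60 × 0.8889 = 12.09 eV.
λ = hc/ΔE = 1240 / 12.09 = 102.6 nm.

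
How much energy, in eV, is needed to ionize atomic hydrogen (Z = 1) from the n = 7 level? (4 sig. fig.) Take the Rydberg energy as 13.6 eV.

0.2776 eV

E_7 = −13.60/49 = −0.2776 eV, so ionization (to E = 0) requires 0.2776 eV.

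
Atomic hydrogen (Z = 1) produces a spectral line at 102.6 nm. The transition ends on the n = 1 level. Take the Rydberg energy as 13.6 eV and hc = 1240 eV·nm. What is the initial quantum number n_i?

n_i = 3

The photon energy is ΔE = hc/λ = 1240 / 102.6 = 12.09 eV.
With Z = 1, ΔE = 13.60 × (1/n_f² − 1/n_i²), so 1/n_f² − 1/n_i² = 0.8887.
With n_f = 1: 1/n_i² = 1/1 − 0.8887 = 0.1113, so n_i ≈ 3.00.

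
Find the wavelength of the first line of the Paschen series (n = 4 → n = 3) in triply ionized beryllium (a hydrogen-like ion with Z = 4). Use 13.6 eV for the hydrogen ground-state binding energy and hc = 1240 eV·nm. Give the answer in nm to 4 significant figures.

117.2 nm

The Paschen series terminates on n_f = 3; the first line has n_i = 3+1 = 4.
ΔE = 217.6 × (1/3² − 1/4²) = 10.58 eV.
λ = 1240 / 10.58 = 117.2 nm.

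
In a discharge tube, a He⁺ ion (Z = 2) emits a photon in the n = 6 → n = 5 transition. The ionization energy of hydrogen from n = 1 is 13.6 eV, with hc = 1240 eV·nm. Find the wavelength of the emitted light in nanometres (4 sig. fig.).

1865 nm

For Z = 2 the level energies scale as Z², so the effective Rydberg energy is 13.6 × 4 = 54.40 eV.
ΔE = 54.40 × (1/5² − 1/6²) = 54.40 × 0.01222 = 0.6649 eV.
λ = hc/ΔE = 1240 / 0.6649 = 1865 nm.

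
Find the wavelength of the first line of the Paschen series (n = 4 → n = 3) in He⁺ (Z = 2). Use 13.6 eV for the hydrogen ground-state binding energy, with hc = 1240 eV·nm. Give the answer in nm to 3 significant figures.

The Paschen series terminates on n_f = 3; the first line has n_i = 3+1 = 4.
ΔE = 54.40 × (1/3² − 1/4²) = 2.644 eV.
λ = 1240 / 2.644 = 469 nm.

469 nm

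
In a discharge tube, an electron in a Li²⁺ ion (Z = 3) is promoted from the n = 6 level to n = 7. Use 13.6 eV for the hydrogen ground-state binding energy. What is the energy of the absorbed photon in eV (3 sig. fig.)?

The Bohr energies scale as Z², so for Z = 3: E_n = −122.4/n² eV.
E_7 = −122.4/49 = −2.498 eV and E_6 = −122.4/36 = −3.400 eV.
The photon energy is |E_7 − E_6| = 0.902 eV.

0.902 eV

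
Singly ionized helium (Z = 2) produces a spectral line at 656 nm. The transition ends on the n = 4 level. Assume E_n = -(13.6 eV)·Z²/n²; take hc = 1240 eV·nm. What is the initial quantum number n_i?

The photon energy is ΔE = hc/λ = 1240 / 656 = 1.890 eV.
With Z = 2, ΔE = 54.40 × (1/n_f² − 1/n_i²), so 1/n_f² − 1/n_i² = 0.03475.
With n_f = 4: 1/n_i² = 1/16 − 0.03475 = 0.02775, so n_i ≈ 6.00.

n_i = 6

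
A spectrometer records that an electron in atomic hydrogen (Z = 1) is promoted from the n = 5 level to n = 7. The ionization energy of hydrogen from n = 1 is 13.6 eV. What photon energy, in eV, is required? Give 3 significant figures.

E_7 = −13.60/49 = −0.2776 eV and E_5 = −13.60/25 = −0.5440 eV.
The photon energy is |E_7 − E_5| = 0.266 eV.

0.266 eV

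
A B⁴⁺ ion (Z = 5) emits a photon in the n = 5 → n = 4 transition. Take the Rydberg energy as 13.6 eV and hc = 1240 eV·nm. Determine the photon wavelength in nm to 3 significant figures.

For Z = 5 the level energies scale as Z², so the effective Rydberg energy is 13.6 × 25 = 340.0 eV.
ΔE = 340.0 × (1/4² − 1/5²) = 340.0 × 0.02250 = 7.650 eV.
λ = hc/ΔE = 1240 / 7.650 = 162 nm.

162 nm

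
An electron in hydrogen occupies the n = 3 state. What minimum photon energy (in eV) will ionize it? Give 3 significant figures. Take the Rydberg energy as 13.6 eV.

1.51 eV

E_3 = −13.60/9 = −1.51 eV, so ionization (to E = 0) requires 1.51 eV.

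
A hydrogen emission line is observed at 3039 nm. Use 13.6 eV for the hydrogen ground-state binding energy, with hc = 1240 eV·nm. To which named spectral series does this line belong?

Pfund

ΔE = 1240/3039 = 0.4080 eV.
This matches 13.6 × (1/5² − 1/10²), so n_f = 5: the Pfund series.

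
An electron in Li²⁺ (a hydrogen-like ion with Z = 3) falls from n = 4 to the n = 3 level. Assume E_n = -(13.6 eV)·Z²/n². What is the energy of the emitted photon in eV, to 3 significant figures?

The Bohr energies scale as Z², so for Z = 3: E_n = −122.4/n² eV.
E_4 = −122.4/16 = −7.650 eV and E_3 = −122.4/9 = −13.60 eV.
The photon energy is |E_4 − E_3| = 5.95 eV.

5.95 eV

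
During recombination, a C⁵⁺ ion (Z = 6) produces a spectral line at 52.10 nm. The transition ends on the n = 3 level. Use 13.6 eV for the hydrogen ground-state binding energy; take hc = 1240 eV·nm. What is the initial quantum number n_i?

The photon energy is ΔE = hc/λ = 1240 / 52.10 = 23.80 eV.
With Z = 6, ΔE = 489.6 × (1/n_f² − 1/n_i²), so 1/n_f² − 1/n_i² = 0.04861.
With n_f = 3: 1/n_i² = 1/9 − 0.04861 = 0.06250, so n_i ≈ 4.00.

n_i = 4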